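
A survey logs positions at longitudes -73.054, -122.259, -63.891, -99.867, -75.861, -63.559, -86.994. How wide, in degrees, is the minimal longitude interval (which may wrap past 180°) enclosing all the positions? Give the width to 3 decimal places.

Sort the longitudes: -122.259°, -99.867°, -86.994°, -75.861°, -73.054°, -63.891°, -63.559°.
Eastward gaps between consecutive values (wrapping around): 22.392°, 12.873°, 11.133°, 2.807°, 9.163°, 0.332°, 301.300°.
Largest gap = 301.300° ⇒ minimal covering band is its complement: 360° − 301.300° = 58.700°.
Band runs from -122.259° eastward to -63.559°.

58.700°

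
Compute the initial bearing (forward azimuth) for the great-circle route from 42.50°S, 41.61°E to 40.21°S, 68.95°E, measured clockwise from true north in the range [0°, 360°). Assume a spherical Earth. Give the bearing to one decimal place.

Δλ = 68.95 − 41.61 = 27.34°.
θ = atan2( sin Δλ · cos φ₂ , cos φ₁ · sin φ₂ − sin φ₁ · cos φ₂ · cos Δλ )
  = atan2(0.35074, -0.01767) = 92.885° → normalised to [0°, 360°): 92.885°.

92.9°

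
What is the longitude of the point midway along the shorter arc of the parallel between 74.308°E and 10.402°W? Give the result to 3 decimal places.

31.953°E

Signed shortest Δλ from +74.308° to -10.402° is -84.710°.
Midpoint longitude = +74.308° + (-84.710°)/2 = +74.308° − 42.355° = +31.953°.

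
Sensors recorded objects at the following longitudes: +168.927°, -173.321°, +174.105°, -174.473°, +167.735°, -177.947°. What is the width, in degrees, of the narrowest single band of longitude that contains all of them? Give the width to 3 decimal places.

Sort the longitudes: -177.947°, -174.473°, -173.321°, +167.735°, +168.927°, +174.105°.
Eastward gaps between consecutive values (wrapping around): 3.474°, 1.152°, 341.056°, 1.192°, 5.178°, 7.948°.
Largest gap = 341.056° ⇒ minimal covering band is its complement: 360° − 341.056° = 18.944°.
Band runs from +167.735° eastward to -173.321°, crossing the antimeridian.

18.944°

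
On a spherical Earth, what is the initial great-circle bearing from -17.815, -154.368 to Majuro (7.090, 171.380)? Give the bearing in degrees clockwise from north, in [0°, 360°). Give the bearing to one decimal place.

Δλ = 171.380 − -154.368 = 325.748°; wrapped into (−180°, 180°]: -34.252°.
θ = atan2( sin Δλ · cos φ₂ , cos φ₁ · sin φ₂ − sin φ₁ · cos φ₂ · cos Δλ )
  = atan2(-0.55853, 0.36846) = -56.587° → normalised to [0°, 360°): 303.413°.

303.4°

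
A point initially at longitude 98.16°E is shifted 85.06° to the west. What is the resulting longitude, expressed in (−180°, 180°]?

13.10°E

Start at +98.16°; shift −85.06° → +13.10°.
+13.10° already lies in (−180°, 180°].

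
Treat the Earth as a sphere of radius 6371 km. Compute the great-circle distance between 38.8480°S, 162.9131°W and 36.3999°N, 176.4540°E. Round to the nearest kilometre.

Δλ = 176.4540 − -162.9131 = 339.3671°; wrapped into (−180°, 180°]: -20.6329°.
Δφ = 36.3999 − -38.8480 = 75.2479°.
a = sin²(Δφ/2) + cos φ₁ · cos φ₂ · sin²(Δλ/2) = 0.392786.
c = 2·atan2(√a, √(1−a)) = 1.35469 rad → d = 6371·c ≈ 8630.73 km.

8631 km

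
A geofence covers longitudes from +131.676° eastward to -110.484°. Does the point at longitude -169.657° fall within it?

Band width going east from +131.676° to -110.484°: ((-110.484 − 131.676) mod 360) = 117.840°.
Offset of -169.657° east of the west edge: ((-169.657 − 131.676) mod 360) = 58.667°.
58.667° ≤ 117.840° ⇒ inside.

Yes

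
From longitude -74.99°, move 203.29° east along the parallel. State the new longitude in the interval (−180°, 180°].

+128.30°

Start at -74.99°; shift +203.29° → +128.30°.
+128.30° already lies in (−180°, 180°].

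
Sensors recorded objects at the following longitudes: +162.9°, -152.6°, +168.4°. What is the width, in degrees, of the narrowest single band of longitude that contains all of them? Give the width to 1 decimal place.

Sort the longitudes: -152.6°, +162.9°, +168.4°.
Eastward gaps between consecutive values (wrapping around): 315.5°, 5.5°, 39.0°.
Largest gap = 315.5° ⇒ minimal covering band is its complement: 360° − 315.5° = 44.5°.
Band runs from +162.9° eastward to -152.6°, crossing the antimeridian.

44.5°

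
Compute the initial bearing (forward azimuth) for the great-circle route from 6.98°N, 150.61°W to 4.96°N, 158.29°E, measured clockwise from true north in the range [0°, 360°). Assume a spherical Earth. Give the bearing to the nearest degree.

271°

Δλ = 158.29 − -150.61 = 308.90°; wrapped into (−180°, 180°]: -51.10°.
θ = atan2( sin Δλ · cos φ₂ , cos φ₁ · sin φ₂ − sin φ₁ · cos φ₂ · cos Δλ )
  = atan2(-0.77533, 0.00979) = -89.276° → normalised to [0°, 360°): 270.724°.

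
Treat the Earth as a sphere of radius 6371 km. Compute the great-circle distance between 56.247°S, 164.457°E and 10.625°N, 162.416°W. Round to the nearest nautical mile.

4341 nmi

Δλ = -162.416 − 164.457 = -326.873°; wrapped into (−180°, 180°]: 33.127°.
Δφ = 10.625 − -56.247 = 66.872°.
a = sin²(Δφ/2) + cos φ₁ · cos φ₂ · sin²(Δλ/2) = 0.347987.
c = 2·atan2(√a, √(1−a)) = 1.26188 rad → d = 6371·c ≈ 8039.44 km ≈ 4340.95 nmi.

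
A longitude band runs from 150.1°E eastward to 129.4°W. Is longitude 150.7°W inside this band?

Band width going east from +150.1° to -129.4°: ((-129.4 − 150.1) mod 360) = 80.5°.
Offset of -150.7° east of the west edge: ((-150.7 − 150.1) mod 360) = 59.2°.
59.2° ≤ 80.5° ⇒ inside.

Yes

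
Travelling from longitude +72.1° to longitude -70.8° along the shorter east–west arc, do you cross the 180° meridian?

Signed shortest Δλ = ((-70.8 − 72.1 + 180) mod 360) − 180 = -142.9°.
Going west by 142.9° from +72.1° reaches -70.8° without touching 180°.

No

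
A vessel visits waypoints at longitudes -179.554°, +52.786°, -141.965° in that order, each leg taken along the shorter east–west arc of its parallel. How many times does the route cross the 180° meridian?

Leg 1: -179.554° → +52.786°, shortest Δλ = -127.66° (west) — crosses 180°.
Leg 2: +52.786° → -141.965°, shortest Δλ = 165.249° (east) — crosses 180°.
Total crossings: 2.

2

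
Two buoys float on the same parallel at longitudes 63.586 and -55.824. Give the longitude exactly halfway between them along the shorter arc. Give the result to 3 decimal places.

+3.881°

Signed shortest Δλ from +63.586° to -55.824° is -119.410°.
Midpoint longitude = +63.586° + (-119.410°)/2 = +63.586° − 59.705° = +3.881°.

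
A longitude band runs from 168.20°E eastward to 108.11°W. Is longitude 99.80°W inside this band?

Band width going east from +168.20° to -108.11°: ((-108.11 − 168.20) mod 360) = 83.69°.
Offset of -99.80° east of the west edge: ((-99.80 − 168.20) mod 360) = 92.00°.
92.00° > 83.69° ⇒ outside.

No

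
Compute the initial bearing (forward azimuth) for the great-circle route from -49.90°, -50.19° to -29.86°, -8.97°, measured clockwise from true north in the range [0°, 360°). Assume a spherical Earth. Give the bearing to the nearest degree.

73°

Δλ = -8.97 − -50.19 = 41.22°.
θ = atan2( sin Δλ · cos φ₂ , cos φ₁ · sin φ₂ − sin φ₁ · cos φ₂ · cos Δλ )
  = atan2(0.57147, 0.17828) = 72.674° → normalised to [0°, 360°): 72.674°.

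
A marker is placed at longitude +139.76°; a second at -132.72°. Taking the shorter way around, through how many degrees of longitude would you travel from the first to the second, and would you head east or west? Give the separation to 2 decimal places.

Raw difference: -132.72 − 139.76 = -272.48°.
Normalise into (−180°, 180°]: -272.48° + 360° = 87.52°.
Positive ⇒ the second point lies to the east; separation 87.52°.

87.52° east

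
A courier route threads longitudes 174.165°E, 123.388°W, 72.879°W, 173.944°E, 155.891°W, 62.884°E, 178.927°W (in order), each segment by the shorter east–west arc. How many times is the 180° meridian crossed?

Leg 1: +174.165° → -123.388°, shortest Δλ = 62.447° (east) — crosses 180°.
Leg 2: -123.388° → -72.879°, shortest Δλ = 50.509° (east) — does not cross 180°.
Leg 3: -72.879° → +173.944°, shortest Δλ = -113.177° (west) — crosses 180°.
Leg 4: +173.944° → -155.891°, shortest Δλ = 30.165° (east) — crosses 180°.
Leg 5: -155.891° → +62.884°, shortest Δλ = -141.225° (west) — crosses 180°.
Leg 6: +62.884° → -178.927°, shortest Δλ = 118.189° (east) — crosses 180°.
Total crossings: 5.

5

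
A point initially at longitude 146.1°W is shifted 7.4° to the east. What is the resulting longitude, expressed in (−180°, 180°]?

Start at -146.1°; shift +7.4° → -138.7°.
-138.7° already lies in (−180°, 180°].

138.7°W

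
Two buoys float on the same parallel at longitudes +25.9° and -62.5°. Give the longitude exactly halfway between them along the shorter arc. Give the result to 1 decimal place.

-18.3°

Signed shortest Δλ from +25.9° to -62.5° is -88.4°.
Midpoint longitude = +25.9° + (-88.4°)/2 = +25.9° − 44.2° = -18.3°.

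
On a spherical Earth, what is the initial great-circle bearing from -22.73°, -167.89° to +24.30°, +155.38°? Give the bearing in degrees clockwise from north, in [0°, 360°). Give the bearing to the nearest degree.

Δλ = 155.38 − -167.89 = 323.27°; wrapped into (−180°, 180°]: -36.73°.
θ = atan2( sin Δλ · cos φ₂ , cos φ₁ · sin φ₂ − sin φ₁ · cos φ₂ · cos Δλ )
  = atan2(-0.54506, 0.66179) = -39.475° → normalised to [0°, 360°): 320.525°.

321°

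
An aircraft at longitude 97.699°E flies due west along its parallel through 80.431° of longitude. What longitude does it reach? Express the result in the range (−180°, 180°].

Start at +97.699°; shift −80.431° → +17.268°.
+17.268° already lies in (−180°, 180°].

17.268°E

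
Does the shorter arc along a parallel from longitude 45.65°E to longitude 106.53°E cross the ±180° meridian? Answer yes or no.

Signed shortest Δλ = ((106.53 − 45.65 + 180) mod 360) − 180 = 60.88°.
Going east by 60.88° from +45.65° reaches +106.53° without touching 180°.

No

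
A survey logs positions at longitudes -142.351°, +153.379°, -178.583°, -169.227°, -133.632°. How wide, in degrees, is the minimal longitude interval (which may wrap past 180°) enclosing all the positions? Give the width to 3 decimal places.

Sort the longitudes: -178.583°, -169.227°, -142.351°, -133.632°, +153.379°.
Eastward gaps between consecutive values (wrapping around): 9.356°, 26.876°, 8.719°, 287.011°, 28.038°.
Largest gap = 287.011° ⇒ minimal covering band is its complement: 360° − 287.011° = 72.989°.
Band runs from +153.379° eastward to -133.632°, crossing the antimeridian.

72.989°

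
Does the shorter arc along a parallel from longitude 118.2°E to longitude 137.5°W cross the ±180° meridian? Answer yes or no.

Naïve |-137.5 − 118.2| = 255.7° > 180°, so the shorter arc goes the other way round — across 180°.
Signed shortest Δλ = ((-137.5 − 118.2 + 180) mod 360) − 180 = 104.3°.
Going east by 104.3° from +118.2° passes through 180° before reaching -137.5°.

Yes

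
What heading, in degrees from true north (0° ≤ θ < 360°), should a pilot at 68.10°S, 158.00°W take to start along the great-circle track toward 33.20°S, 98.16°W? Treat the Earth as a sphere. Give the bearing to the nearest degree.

Δλ = -98.16 − -158.00 = 59.84°.
θ = atan2( sin Δλ · cos φ₂ , cos φ₁ · sin φ₂ − sin φ₁ · cos φ₂ · cos Δλ )
  = atan2(0.72349, 0.18583) = 75.595° → normalised to [0°, 360°): 75.595°.

76°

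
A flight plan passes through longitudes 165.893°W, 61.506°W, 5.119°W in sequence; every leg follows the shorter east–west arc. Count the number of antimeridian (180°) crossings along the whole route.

Leg 1: -165.893° → -61.506°, shortest Δλ = 104.387° (east) — does not cross 180°.
Leg 2: -61.506° → -5.119°, shortest Δλ = 56.387° (east) — does not cross 180°.
Total crossings: 0.

0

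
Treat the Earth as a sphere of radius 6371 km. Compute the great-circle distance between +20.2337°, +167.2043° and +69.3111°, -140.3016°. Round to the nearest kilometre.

6483 km

Δλ = -140.3016 − 167.2043 = -307.5059°; wrapped into (−180°, 180°]: 52.4941°.
Δφ = 69.3111 − 20.2337 = 49.0774°.
a = sin²(Δφ/2) + cos φ₁ · cos φ₂ · sin²(Δλ/2) = 0.237313.
c = 2·atan2(√a, √(1−a)) = 1.01764 rad → d = 6371·c ≈ 6483.40 km.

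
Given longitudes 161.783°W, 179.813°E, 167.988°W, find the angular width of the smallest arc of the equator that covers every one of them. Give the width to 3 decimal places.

18.404°

Sort the longitudes: -167.988°, -161.783°, +179.813°.
Eastward gaps between consecutive values (wrapping around): 6.205°, 341.596°, 12.199°.
Largest gap = 341.596° ⇒ minimal covering band is its complement: 360° − 341.596° = 18.404°.
Band runs from +179.813° eastward to -161.783°, crossing the antimeridian.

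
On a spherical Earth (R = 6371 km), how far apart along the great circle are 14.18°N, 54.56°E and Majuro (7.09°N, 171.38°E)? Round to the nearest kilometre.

Δλ = 171.38 − 54.56 = 116.82°.
Δφ = 7.09 − 14.18 = -7.09°.
a = sin²(Δφ/2) + cos φ₁ · cos φ₂ · sin²(Δλ/2) = 0.701930.
c = 2·atan2(√a, √(1−a)) = 1.98653 rad → d = 6371·c ≈ 12656.18 km.

12656 km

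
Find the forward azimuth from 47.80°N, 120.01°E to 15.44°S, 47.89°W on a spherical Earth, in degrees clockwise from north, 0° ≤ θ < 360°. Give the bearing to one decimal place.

338.7°

Δλ = -47.89 − 120.01 = -167.90°.
θ = atan2( sin Δλ · cos φ₂ , cos φ₁ · sin φ₂ − sin φ₁ · cos φ₂ · cos Δλ )
  = atan2(-0.20205, 0.51937) = -21.258° → normalised to [0°, 360°): 338.742°.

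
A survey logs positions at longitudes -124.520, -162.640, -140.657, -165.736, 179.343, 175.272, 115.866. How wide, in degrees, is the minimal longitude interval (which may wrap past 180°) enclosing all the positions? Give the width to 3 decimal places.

Sort the longitudes: -165.736°, -162.640°, -140.657°, -124.520°, +115.866°, +175.272°, +179.343°.
Eastward gaps between consecutive values (wrapping around): 3.096°, 21.983°, 16.137°, 240.386°, 59.406°, 4.071°, 14.921°.
Largest gap = 240.386° ⇒ minimal covering band is its complement: 360° − 240.386° = 119.614°.
Band runs from +115.866° eastward to -124.520°, crossing the antimeridian.

119.614°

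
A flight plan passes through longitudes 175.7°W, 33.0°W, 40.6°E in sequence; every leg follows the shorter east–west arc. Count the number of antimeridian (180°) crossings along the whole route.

0

Leg 1: -175.7° → -33.0°, shortest Δλ = 142.7° (east) — does not cross 180°.
Leg 2: -33.0° → +40.6°, shortest Δλ = 73.6° (east) — does not cross 180°.
Total crossings: 0.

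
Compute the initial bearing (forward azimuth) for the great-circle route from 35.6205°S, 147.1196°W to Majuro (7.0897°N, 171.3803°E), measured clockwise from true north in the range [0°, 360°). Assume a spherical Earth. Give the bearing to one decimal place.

Δλ = 171.3803 − -147.1196 = 318.4999°; wrapped into (−180°, 180°]: -41.5001°.
θ = atan2( sin Δλ · cos φ₂ , cos φ₁ · sin φ₂ − sin φ₁ · cos φ₂ · cos Δλ )
  = atan2(-0.65756, 0.53320) = -50.962° → normalised to [0°, 360°): 309.038°.

309.0°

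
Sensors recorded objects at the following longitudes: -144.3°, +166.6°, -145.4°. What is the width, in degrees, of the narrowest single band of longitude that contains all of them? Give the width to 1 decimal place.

49.1°

Sort the longitudes: -145.4°, -144.3°, +166.6°.
Eastward gaps between consecutive values (wrapping around): 1.1°, 310.9°, 48.0°.
Largest gap = 310.9° ⇒ minimal covering band is its complement: 360° − 310.9° = 49.1°.
Band runs from +166.6° eastward to -144.3°, crossing the antimeridian.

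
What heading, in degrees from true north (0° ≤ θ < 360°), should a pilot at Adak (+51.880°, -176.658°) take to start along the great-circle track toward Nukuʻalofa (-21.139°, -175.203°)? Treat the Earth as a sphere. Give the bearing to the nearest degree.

Δλ = -175.203 − -176.658 = 1.455°.
θ = atan2( sin Δλ · cos φ₂ , cos φ₁ · sin φ₂ − sin φ₁ · cos φ₂ · cos Δλ )
  = atan2(0.02368, -0.95617) = 178.581° → normalised to [0°, 360°): 178.581°.

179°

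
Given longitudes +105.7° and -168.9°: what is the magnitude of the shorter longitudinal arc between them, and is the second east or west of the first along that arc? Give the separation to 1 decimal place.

85.4° east

Raw difference: -168.9 − 105.7 = -274.6°.
Normalise into (−180°, 180°]: -274.6° + 360° = 85.4°.
Positive ⇒ the second point lies to the east; separation 85.4°.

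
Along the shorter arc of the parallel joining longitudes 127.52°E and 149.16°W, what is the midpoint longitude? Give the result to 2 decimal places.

Signed shortest Δλ from +127.52° to -149.16° is +83.32°.
Midpoint longitude = +127.52° + (+83.32°)/2 = +127.52° + 41.66° = +169.18°.
(The naïve average (+127.52 + -149.16)/2 = -10.82° is on the wrong side of the globe.)

169.18°E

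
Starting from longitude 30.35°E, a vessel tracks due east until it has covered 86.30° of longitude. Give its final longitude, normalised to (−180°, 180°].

116.65°E

Start at +30.35°; shift +86.30° → +116.65°.
+116.65° already lies in (−180°, 180°].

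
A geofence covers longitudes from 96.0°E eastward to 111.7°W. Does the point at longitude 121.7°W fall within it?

Band width going east from +96.0° to -111.7°: ((-111.7 − 96.0) mod 360) = 152.3°.
Offset of -121.7° east of the west edge: ((-121.7 − 96.0) mod 360) = 142.3°.
142.3° ≤ 152.3° ⇒ inside.

Yes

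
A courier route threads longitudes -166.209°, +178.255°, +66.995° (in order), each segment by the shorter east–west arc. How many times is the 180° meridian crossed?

1

Leg 1: -166.209° → +178.255°, shortest Δλ = -15.536° (west) — crosses 180°.
Leg 2: +178.255° → +66.995°, shortest Δλ = -111.26° (west) — does not cross 180°.
Total crossings: 1.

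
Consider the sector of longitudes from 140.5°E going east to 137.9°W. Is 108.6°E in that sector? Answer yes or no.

No

Band width going east from +140.5° to -137.9°: ((-137.9 − 140.5) mod 360) = 81.6°.
Offset of +108.6° east of the west edge: ((108.6 − 140.5) mod 360) = 328.1°.
328.1° > 81.6° ⇒ outside.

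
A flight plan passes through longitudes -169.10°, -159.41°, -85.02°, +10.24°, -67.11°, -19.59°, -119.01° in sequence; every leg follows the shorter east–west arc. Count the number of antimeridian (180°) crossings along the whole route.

Leg 1: -169.10° → -159.41°, shortest Δλ = 9.69° (east) — does not cross 180°.
Leg 2: -159.41° → -85.02°, shortest Δλ = 74.39° (east) — does not cross 180°.
Leg 3: -85.02° → +10.24°, shortest Δλ = 95.26° (east) — does not cross 180°.
Leg 4: +10.24° → -67.11°, shortest Δλ = -77.35° (west) — does not cross 180°.
Leg 5: -67.11° → -19.59°, shortest Δλ = 47.52° (east) — does not cross 180°.
Leg 6: -19.59° → -119.01°, shortest Δλ = -99.42° (west) — does not cross 180°.
Total crossings: 0.

0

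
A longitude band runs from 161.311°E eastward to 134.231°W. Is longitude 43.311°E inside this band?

No

Band width going east from +161.311° to -134.231°: ((-134.231 − 161.311) mod 360) = 64.458°.
Offset of +43.311° east of the west edge: ((43.311 − 161.311) mod 360) = 242.000°.
242.000° > 64.458° ⇒ outside.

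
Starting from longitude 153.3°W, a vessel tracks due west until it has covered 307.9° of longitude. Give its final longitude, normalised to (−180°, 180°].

Start at -153.3°; shift −307.9° → -461.2°.
-461.2° lies outside (−180°, 180°]; add 360° → -101.2°.

101.2°W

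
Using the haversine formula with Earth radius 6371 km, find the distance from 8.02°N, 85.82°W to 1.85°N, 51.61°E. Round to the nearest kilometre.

15169 km

Δλ = 51.61 − -85.82 = 137.43°.
Δφ = 1.85 − 8.02 = -6.17°.
a = sin²(Δφ/2) + cos φ₁ · cos φ₂ · sin²(Δλ/2) = 0.862182.
c = 2·atan2(√a, √(1−a)) = 2.38091 rad → d = 6371·c ≈ 15168.77 km.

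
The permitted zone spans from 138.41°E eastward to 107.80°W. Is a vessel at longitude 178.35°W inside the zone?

Yes

Band width going east from +138.41° to -107.80°: ((-107.80 − 138.41) mod 360) = 113.79°.
Offset of -178.35° east of the west edge: ((-178.35 − 138.41) mod 360) = 43.24°.
43.24° ≤ 113.79° ⇒ inside.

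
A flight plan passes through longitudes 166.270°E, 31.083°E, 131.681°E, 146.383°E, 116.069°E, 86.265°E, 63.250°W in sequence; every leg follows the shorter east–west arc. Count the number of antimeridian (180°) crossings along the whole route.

0

Leg 1: +166.270° → +31.083°, shortest Δλ = -135.187° (west) — does not cross 180°.
Leg 2: +31.083° → +131.681°, shortest Δλ = 100.598° (east) — does not cross 180°.
Leg 3: +131.681° → +146.383°, shortest Δλ = 14.702° (east) — does not cross 180°.
Leg 4: +146.383° → +116.069°, shortest Δλ = -30.314° (west) — does not cross 180°.
Leg 5: +116.069° → +86.265°, shortest Δλ = -29.804° (west) — does not cross 180°.
Leg 6: +86.265° → -63.250°, shortest Δλ = -149.515° (west) — does not cross 180°.
Total crossings: 0.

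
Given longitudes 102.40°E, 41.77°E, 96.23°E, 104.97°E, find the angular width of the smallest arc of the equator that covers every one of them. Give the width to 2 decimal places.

Sort the longitudes: +41.77°, +96.23°, +102.40°, +104.97°.
Eastward gaps between consecutive values (wrapping around): 54.46°, 6.17°, 2.57°, 296.80°.
Largest gap = 296.80° ⇒ minimal covering band is its complement: 360° − 296.80° = 63.20°.
Band runs from +41.77° eastward to +104.97°.

63.20°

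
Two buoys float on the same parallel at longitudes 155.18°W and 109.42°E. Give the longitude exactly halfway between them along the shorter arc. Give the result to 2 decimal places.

157.12°E

Signed shortest Δλ from -155.18° to +109.42° is -95.40°.
Midpoint longitude = -155.18° + (-95.40°)/2 = -155.18° − 47.70° = -202.88°.
Normalise into (−180°, 180°]: +157.12°.
(The naïve average (-155.18 + +109.42)/2 = -22.88° is on the wrong side of the globe.)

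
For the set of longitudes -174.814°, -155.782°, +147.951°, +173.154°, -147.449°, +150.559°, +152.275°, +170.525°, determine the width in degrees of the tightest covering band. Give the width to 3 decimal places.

64.600°

Sort the longitudes: -174.814°, -155.782°, -147.449°, +147.951°, +150.559°, +152.275°, +170.525°, +173.154°.
Eastward gaps between consecutive values (wrapping around): 19.032°, 8.333°, 295.400°, 2.608°, 1.716°, 18.250°, 2.629°, 12.032°.
Largest gap = 295.400° ⇒ minimal covering band is its complement: 360° − 295.400° = 64.600°.
Band runs from +147.951° eastward to -147.449°, crossing the antimeridian.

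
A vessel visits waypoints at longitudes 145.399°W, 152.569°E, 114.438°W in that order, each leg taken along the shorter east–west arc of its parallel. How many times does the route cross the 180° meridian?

Leg 1: -145.399° → +152.569°, shortest Δλ = -62.032° (west) — crosses 180°.
Leg 2: +152.569° → -114.438°, shortest Δλ = 92.993° (east) — crosses 180°.
Total crossings: 2.

2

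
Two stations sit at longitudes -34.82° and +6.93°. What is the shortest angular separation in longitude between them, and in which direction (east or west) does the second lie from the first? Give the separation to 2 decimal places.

Raw difference: 6.93 − -34.82 = 41.75°.
Normalise into (−180°, 180°]: 41.75° stays 41.75°.
Positive ⇒ the second point lies to the east; separation 41.75°.

41.75° east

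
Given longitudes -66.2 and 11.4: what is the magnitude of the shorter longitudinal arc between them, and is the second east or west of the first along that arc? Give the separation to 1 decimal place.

Raw difference: 11.4 − -66.2 = 77.6°.
Normalise into (−180°, 180°]: 77.6° stays 77.6°.
Positive ⇒ the second point lies to the east; separation 77.6°.

77.6° east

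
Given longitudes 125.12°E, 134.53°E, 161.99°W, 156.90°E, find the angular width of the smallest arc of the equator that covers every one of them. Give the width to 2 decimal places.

Sort the longitudes: -161.99°, +125.12°, +134.53°, +156.90°.
Eastward gaps between consecutive values (wrapping around): 287.11°, 9.41°, 22.37°, 41.11°.
Largest gap = 287.11° ⇒ minimal covering band is its complement: 360° − 287.11° = 72.89°.
Band runs from +125.12° eastward to -161.99°, crossing the antimeridian.

72.89°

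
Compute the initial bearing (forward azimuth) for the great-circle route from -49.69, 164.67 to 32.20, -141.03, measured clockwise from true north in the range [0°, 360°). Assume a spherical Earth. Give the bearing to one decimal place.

Δλ = -141.03 − 164.67 = -305.70°; wrapped into (−180°, 180°]: 54.30°.
θ = atan2( sin Δλ · cos φ₂ , cos φ₁ · sin φ₂ − sin φ₁ · cos φ₂ · cos Δλ )
  = atan2(0.68718, 0.72127) = 43.613° → normalised to [0°, 360°): 43.613°.

43.6°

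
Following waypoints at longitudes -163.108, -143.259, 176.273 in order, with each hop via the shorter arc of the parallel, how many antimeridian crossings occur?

1

Leg 1: -163.108° → -143.259°, shortest Δλ = 19.849° (east) — does not cross 180°.
Leg 2: -143.259° → +176.273°, shortest Δλ = -40.468° (west) — crosses 180°.
Total crossings: 1.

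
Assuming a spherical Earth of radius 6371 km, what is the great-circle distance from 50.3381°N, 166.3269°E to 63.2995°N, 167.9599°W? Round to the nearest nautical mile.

1134 nmi

Δλ = -167.9599 − 166.3269 = -334.2868°; wrapped into (−180°, 180°]: 25.7132°.
Δφ = 63.2995 − 50.3381 = 12.9614°.
a = sin²(Δφ/2) + cos φ₁ · cos φ₂ · sin²(Δλ/2) = 0.026938.
c = 2·atan2(√a, √(1−a)) = 0.32975 rad → d = 6371·c ≈ 2100.84 km ≈ 1134.36 nmi.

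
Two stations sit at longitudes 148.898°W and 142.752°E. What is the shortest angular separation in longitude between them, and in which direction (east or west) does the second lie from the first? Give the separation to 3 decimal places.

68.350° west

Raw difference: 142.752 − -148.898 = 291.65°.
Normalise into (−180°, 180°]: 291.65° − 360° = -68.35°.
Negative ⇒ the second point lies to the west; separation 68.350°.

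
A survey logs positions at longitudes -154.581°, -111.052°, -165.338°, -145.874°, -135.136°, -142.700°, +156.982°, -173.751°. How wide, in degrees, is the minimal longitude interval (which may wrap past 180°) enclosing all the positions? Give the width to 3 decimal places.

Sort the longitudes: -173.751°, -165.338°, -154.581°, -145.874°, -142.700°, -135.136°, -111.052°, +156.982°.
Eastward gaps between consecutive values (wrapping around): 8.413°, 10.757°, 8.707°, 3.174°, 7.564°, 24.084°, 268.034°, 29.267°.
Largest gap = 268.034° ⇒ minimal covering band is its complement: 360° − 268.034° = 91.966°.
Band runs from +156.982° eastward to -111.052°, crossing the antimeridian.

91.966°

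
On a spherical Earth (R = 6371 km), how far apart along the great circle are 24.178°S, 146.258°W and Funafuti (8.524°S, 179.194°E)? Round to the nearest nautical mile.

Δλ = 179.194 − -146.258 = 325.452°; wrapped into (−180°, 180°]: -34.548°.
Δφ = -8.524 − -24.178 = 15.654°.
a = sin²(Δφ/2) + cos φ₁ · cos φ₂ · sin²(Δλ/2) = 0.098097.
c = 2·atan2(√a, √(1−a)) = 0.63713 rad → d = 6371·c ≈ 4059.15 km ≈ 2191.77 nmi.

2192 nmi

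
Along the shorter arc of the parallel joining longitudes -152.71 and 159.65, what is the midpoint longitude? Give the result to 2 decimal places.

-176.53°

Signed shortest Δλ from -152.71° to +159.65° is -47.64°.
Midpoint longitude = -152.71° + (-47.64°)/2 = -152.71° − 23.82° = -176.53°.
(The naïve average (-152.71 + +159.65)/2 = 3.47° is on the wrong side of the globe.)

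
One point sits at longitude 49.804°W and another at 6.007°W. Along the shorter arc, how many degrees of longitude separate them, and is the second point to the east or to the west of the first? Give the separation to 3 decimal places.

43.797° east

Raw difference: -6.007 − -49.804 = 43.797°.
Normalise into (−180°, 180°]: 43.797° stays 43.797°.
Positive ⇒ the second point lies to the east; separation 43.797°.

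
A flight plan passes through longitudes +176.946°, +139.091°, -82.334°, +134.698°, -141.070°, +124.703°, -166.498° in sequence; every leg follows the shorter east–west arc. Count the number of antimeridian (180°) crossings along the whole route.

5

Leg 1: +176.946° → +139.091°, shortest Δλ = -37.855° (west) — does not cross 180°.
Leg 2: +139.091° → -82.334°, shortest Δλ = 138.575° (east) — crosses 180°.
Leg 3: -82.334° → +134.698°, shortest Δλ = -142.968° (west) — crosses 180°.
Leg 4: +134.698° → -141.070°, shortest Δλ = 84.232° (east) — crosses 180°.
Leg 5: -141.070° → +124.703°, shortest Δλ = -94.227° (west) — crosses 180°.
Leg 6: +124.703° → -166.498°, shortest Δλ = 68.799° (east) — crosses 180°.
Total crossings: 5.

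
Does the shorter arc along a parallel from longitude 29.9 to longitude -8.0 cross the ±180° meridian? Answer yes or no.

No

Signed shortest Δλ = ((-8.0 − 29.9 + 180) mod 360) − 180 = -37.9°.
Going west by 37.9° from +29.9° reaches -8.0° without touching 180°.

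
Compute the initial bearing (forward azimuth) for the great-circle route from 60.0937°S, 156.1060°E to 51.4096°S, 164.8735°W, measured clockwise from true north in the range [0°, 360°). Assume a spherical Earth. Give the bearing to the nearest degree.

Δλ = -164.8735 − 156.1060 = -320.9795°; wrapped into (−180°, 180°]: 39.0205°.
θ = atan2( sin Δλ · cos φ₂ , cos φ₁ · sin φ₂ − sin φ₁ · cos φ₂ · cos Δλ )
  = atan2(0.39271, 0.03037) = 85.578° → normalised to [0°, 360°): 85.578°.

86°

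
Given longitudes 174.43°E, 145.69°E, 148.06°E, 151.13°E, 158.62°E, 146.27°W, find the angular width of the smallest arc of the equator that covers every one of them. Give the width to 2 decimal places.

68.04°

Sort the longitudes: -146.27°, +145.69°, +148.06°, +151.13°, +158.62°, +174.43°.
Eastward gaps between consecutive values (wrapping around): 291.96°, 2.37°, 3.07°, 7.49°, 15.81°, 39.30°.
Largest gap = 291.96° ⇒ minimal covering band is its complement: 360° − 291.96° = 68.04°.
Band runs from +145.69° eastward to -146.27°, crossing the antimeridian.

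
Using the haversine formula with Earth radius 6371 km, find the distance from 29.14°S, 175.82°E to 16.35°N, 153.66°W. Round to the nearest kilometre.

Δλ = -153.66 − 175.82 = -329.48°; wrapped into (−180°, 180°]: 30.52°.
Δφ = 16.35 − -29.14 = 45.49°.
a = sin²(Δφ/2) + cos φ₁ · cos φ₂ · sin²(Δλ/2) = 0.207542.
c = 2·atan2(√a, √(1−a)) = 0.94602 rad → d = 6371·c ≈ 6027.10 km.

6027 km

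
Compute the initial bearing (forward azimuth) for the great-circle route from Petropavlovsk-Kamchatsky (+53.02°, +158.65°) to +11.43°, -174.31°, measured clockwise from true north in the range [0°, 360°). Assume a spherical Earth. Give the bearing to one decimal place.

142.4°

Δλ = -174.31 − 158.65 = -332.96°; wrapped into (−180°, 180°]: 27.04°.
θ = atan2( sin Δλ · cos φ₂ , cos φ₁ · sin φ₂ − sin φ₁ · cos φ₂ · cos Δλ )
  = atan2(0.44560, -0.57821) = 142.380° → normalised to [0°, 360°): 142.380°.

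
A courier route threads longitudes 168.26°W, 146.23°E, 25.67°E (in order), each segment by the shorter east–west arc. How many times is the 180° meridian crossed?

1

Leg 1: -168.26° → +146.23°, shortest Δλ = -45.51° (west) — crosses 180°.
Leg 2: +146.23° → +25.67°, shortest Δλ = -120.56° (west) — does not cross 180°.
Total crossings: 1.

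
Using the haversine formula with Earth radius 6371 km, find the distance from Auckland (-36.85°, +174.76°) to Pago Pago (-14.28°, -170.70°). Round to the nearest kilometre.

Δλ = -170.70 − 174.76 = -345.46°; wrapped into (−180°, 180°]: 14.54°.
Δφ = -14.28 − -36.85 = 22.57°.
a = sin²(Δφ/2) + cos φ₁ · cos φ₂ · sin²(Δλ/2) = 0.050713.
c = 2·atan2(√a, √(1−a)) = 0.45429 rad → d = 6371·c ≈ 2894.26 km.

2894 km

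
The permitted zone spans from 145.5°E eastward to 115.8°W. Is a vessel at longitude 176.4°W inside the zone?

Band width going east from +145.5° to -115.8°: ((-115.8 − 145.5) mod 360) = 98.7°.
Offset of -176.4° east of the west edge: ((-176.4 − 145.5) mod 360) = 38.1°.
38.1° ≤ 98.7° ⇒ inside.

Yes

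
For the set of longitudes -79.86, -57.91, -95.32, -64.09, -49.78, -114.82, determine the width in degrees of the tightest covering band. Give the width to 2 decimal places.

65.04°

Sort the longitudes: -114.82°, -95.32°, -79.86°, -64.09°, -57.91°, -49.78°.
Eastward gaps between consecutive values (wrapping around): 19.50°, 15.46°, 15.77°, 6.18°, 8.13°, 294.96°.
Largest gap = 294.96° ⇒ minimal covering band is its complement: 360° − 294.96° = 65.04°.
Band runs from -114.82° eastward to -49.78°.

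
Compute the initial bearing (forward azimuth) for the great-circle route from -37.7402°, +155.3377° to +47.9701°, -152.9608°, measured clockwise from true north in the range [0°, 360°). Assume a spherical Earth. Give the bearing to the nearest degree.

Δλ = -152.9608 − 155.3377 = -308.2985°; wrapped into (−180°, 180°]: 51.7015°.
θ = atan2( sin Δλ · cos φ₂ , cos φ₁ · sin φ₂ − sin φ₁ · cos φ₂ · cos Δλ )
  = atan2(0.52543, 0.84138) = 31.984° → normalised to [0°, 360°): 31.984°.

32°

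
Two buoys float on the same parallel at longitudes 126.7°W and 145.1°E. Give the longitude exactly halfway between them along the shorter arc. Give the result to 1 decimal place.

Signed shortest Δλ from -126.7° to +145.1° is -88.2°.
Midpoint longitude = -126.7° + (-88.2°)/2 = -126.7° − 44.1° = -170.8°.
(The naïve average (-126.7 + +145.1)/2 = 9.2° is on the wrong side of the globe.)

170.8°W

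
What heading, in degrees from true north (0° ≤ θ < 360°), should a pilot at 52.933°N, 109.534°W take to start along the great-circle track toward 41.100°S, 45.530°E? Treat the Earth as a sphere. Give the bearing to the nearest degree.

Δλ = 45.530 − -109.534 = 155.064°.
θ = atan2( sin Δλ · cos φ₂ , cos φ₁ · sin φ₂ − sin φ₁ · cos φ₂ · cos Δλ )
  = atan2(0.31771, 0.14901) = 64.873° → normalised to [0°, 360°): 64.873°.

65°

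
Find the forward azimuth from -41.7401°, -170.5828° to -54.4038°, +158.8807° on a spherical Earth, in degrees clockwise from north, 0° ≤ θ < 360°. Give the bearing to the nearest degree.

Δλ = 158.8807 − -170.5828 = 329.4635°; wrapped into (−180°, 180°]: -30.5365°.
θ = atan2( sin Δλ · cos φ₂ , cos φ₁ · sin φ₂ − sin φ₁ · cos φ₂ · cos Δλ )
  = atan2(-0.29574, -0.27297) = -132.707° → normalised to [0°, 360°): 227.293°.

227°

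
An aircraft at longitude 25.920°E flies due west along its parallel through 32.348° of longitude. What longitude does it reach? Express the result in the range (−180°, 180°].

Start at +25.920°; shift −32.348° → -6.428°.
-6.428° already lies in (−180°, 180°].

6.428°W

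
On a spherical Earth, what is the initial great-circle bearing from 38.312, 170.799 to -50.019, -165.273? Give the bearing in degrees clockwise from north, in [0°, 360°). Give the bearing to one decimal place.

164.9°

Δλ = -165.273 − 170.799 = -336.072°; wrapped into (−180°, 180°]: 23.928°.
θ = atan2( sin Δλ · cos φ₂ , cos φ₁ · sin φ₂ − sin φ₁ · cos φ₂ · cos Δλ )
  = atan2(0.26060, -0.96534) = 164.893° → normalised to [0°, 360°): 164.893°.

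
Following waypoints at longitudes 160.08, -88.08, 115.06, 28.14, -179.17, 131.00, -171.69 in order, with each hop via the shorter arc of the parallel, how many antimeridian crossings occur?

5

Leg 1: +160.08° → -88.08°, shortest Δλ = 111.84° (east) — crosses 180°.
Leg 2: -88.08° → +115.06°, shortest Δλ = -156.86° (west) — crosses 180°.
Leg 3: +115.06° → +28.14°, shortest Δλ = -86.92° (west) — does not cross 180°.
Leg 4: +28.14° → -179.17°, shortest Δλ = 152.69° (east) — crosses 180°.
Leg 5: -179.17° → +131.00°, shortest Δλ = -49.83° (west) — crosses 180°.
Leg 6: +131.00° → -171.69°, shortest Δλ = 57.31° (east) — crosses 180°.
Total crossings: 5.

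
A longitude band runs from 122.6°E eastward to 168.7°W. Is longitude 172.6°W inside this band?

Yes

Band width going east from +122.6° to -168.7°: ((-168.7 − 122.6) mod 360) = 68.7°.
Offset of -172.6° east of the west edge: ((-172.6 − 122.6) mod 360) = 64.8°.
64.8° ≤ 68.7° ⇒ inside.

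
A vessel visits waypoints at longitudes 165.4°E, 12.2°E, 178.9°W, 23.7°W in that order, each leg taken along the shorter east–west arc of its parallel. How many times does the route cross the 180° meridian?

Leg 1: +165.4° → +12.2°, shortest Δλ = -153.2° (west) — does not cross 180°.
Leg 2: +12.2° → -178.9°, shortest Δλ = 168.9° (east) — crosses 180°.
Leg 3: -178.9° → -23.7°, shortest Δλ = 155.2° (east) — does not cross 180°.
Total crossings: 1.

1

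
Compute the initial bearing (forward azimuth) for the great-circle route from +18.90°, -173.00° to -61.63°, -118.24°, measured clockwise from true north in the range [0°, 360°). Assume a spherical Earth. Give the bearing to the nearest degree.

157°

Δλ = -118.24 − -173.00 = 54.76°.
θ = atan2( sin Δλ · cos φ₂ , cos φ₁ · sin φ₂ − sin φ₁ · cos φ₂ · cos Δλ )
  = atan2(0.38809, -0.92127) = 157.157° → normalised to [0°, 360°): 157.157°.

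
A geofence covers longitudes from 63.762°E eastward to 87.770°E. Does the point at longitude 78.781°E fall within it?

Band width going east from +63.762° to +87.770°: ((87.770 − 63.762) mod 360) = 24.008°.
Offset of +78.781° east of the west edge: ((78.781 − 63.762) mod 360) = 15.019°.
15.019° ≤ 24.008° ⇒ inside.

Yes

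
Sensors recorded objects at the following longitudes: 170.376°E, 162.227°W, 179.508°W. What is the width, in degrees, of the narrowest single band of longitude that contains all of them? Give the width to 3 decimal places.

27.397°

Sort the longitudes: -179.508°, -162.227°, +170.376°.
Eastward gaps between consecutive values (wrapping around): 17.281°, 332.603°, 10.116°.
Largest gap = 332.603° ⇒ minimal covering band is its complement: 360° − 332.603° = 27.397°.
Band runs from +170.376° eastward to -162.227°, crossing the antimeridian.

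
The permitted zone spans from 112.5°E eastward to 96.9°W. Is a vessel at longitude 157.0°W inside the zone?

Band width going east from +112.5° to -96.9°: ((-96.9 − 112.5) mod 360) = 150.6°.
Offset of -157.0° east of the west edge: ((-157.0 − 112.5) mod 360) = 90.5°.
90.5° ≤ 150.6° ⇒ inside.

Yes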